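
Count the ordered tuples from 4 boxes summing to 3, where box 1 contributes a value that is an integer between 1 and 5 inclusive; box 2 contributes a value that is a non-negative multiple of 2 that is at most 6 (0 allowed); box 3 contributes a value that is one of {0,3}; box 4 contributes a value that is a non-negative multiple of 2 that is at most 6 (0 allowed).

The generating function for the choices is (y + y^2 + y^3 + y^4 + y^5)·(1 + y^2 + y^4 + y^6)·(1 + y^3)·(1 + y^2 + y^4 + y^6); the count is [y^3].
(y + y^2 + y^3 + y^4 + y^5) has coefficients 0,1,1,1 for degrees 0…3.
(1 + y^2 + y^4 + y^6) has coefficients 1,0,1,0 for degrees 0…3.
Multiplying by (1 + y^3) gives running coefficients 1,0,1,1 for degrees 0…3.
Finally multiplying by (1 + y^2 + y^4 + y^6), the product of all factors after the first has coefficients 1,0,2,1 for degrees 0…3.
[y^3] = 1·2 + 1·0 + 1·1 = 3.

3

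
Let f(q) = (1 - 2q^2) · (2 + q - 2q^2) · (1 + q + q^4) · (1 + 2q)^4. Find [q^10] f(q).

-64

(1 - 2q^2) has coefficients 1,0,-2 for degrees 0…2.
(2 + q - 2q^2) has coefficients 2,1,-2,0,0,0,0,0,0,0,0 for degrees 0…10.
Multiplying by (1 + q + q^4) gives running coefficients 2,3,-1,-2,2,1,-2,0,0,0,0 for degrees 0…10.
Finally multiplying by (1 + 2q)^4, the product of all factors after the first has coefficients 2,19,71,126,90,-15,-26,40,16,-48,-32 for degrees 0…10.
[q^10] = 1·(-32) − 2·16 = -64.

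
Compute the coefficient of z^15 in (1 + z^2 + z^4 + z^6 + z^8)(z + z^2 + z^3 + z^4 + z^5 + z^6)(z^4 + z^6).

(1 + z^2 + z^4 + z^6 + z^8) has coefficients 1,0,1,0,1,0,1,0,1 for degrees 0…8.
(z + z^2 + z^3 + z^4 + z^5 + z^6) has coefficients 0,1,1,1,1,1,1,0,0,0,0,0,0,0,0,0 for degrees 0…15.
Finally multiplying by (z^4 + z^6), the product of all factors after the first has coefficients 0,0,0,0,0,1,1,2,2,2,2,1,1,0,0,0 for degrees 0…15.
[z^15] = 1·0 + 1·0 + 1·1 + 1·2 + 1·2 = 5.

5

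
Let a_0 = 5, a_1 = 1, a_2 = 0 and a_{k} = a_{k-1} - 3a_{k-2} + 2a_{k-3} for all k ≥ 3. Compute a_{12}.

The ordinary generating function has denominator 1 - z + 3z^2 - 2z^3.
Iterating the recurrence: a_0,…,a_{12} = 5, 1, 0, 7, 9, -12, -25, 29, 80, -57, -239, 92, 695.

695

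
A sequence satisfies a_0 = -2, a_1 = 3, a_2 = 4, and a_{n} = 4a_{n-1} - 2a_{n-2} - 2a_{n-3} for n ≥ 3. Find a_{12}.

420672

The ordinary generating function has denominator 1 - 4z + 2z^2 + 2z^3.
Iterating the recurrence: a_0,…,a_{12} = -2, 3, 4, 14, 42, 132, 416, 1316, 4168, 13208, 41864, 132704, 420672.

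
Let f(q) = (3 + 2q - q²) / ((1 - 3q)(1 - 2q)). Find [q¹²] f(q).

5637984

The denominator gives the recurrence a_n = 5a_(n−1) − 6a_(n−2) for n ≥ 3; the numerator fixes a_0 = 3, a_1 = 17, a_2 = 66.
Iterating: 3, 17, 66, 228, 744, 2352, 7296, 22368, 68064, 206112, 622176, 1874208, 5637984, so a_12 = 5637984.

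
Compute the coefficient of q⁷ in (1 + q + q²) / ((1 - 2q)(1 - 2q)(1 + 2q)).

864

The denominator gives the recurrence a_n = 2a_(n−1) + 4a_(n−2) − 8a_(n−3) for n ≥ 3; the numerator fixes a_0 = 1, a_1 = 3, a_2 = 11.
Iterating: 1, 3, 11, 26, 72, 160, 400, 864, so a_7 = 864.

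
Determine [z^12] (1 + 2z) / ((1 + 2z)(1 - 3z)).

531441

The denominator gives the recurrence a_n = a_(n−1) + 6a_(n−2) for n ≥ 2; the numerator fixes a_0 = 1, a_1 = 3.
Iterating: 1, 3, 9, 27, 81, 243, 729, 2187, 6561, 19683, 59049, 177147, 531441, so a_12 = 531441.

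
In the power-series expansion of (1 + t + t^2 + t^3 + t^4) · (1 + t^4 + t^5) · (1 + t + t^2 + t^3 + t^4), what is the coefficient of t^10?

7

(1 + t + t^2 + t^3 + t^4) has coefficients 1,1,1,1,1 for degrees 0…4.
(1 + t^4 + t^5) has coefficients 1,0,0,0,1,1,0,0,0,0,0 for degrees 0…10.
Finally multiplying by (1 + t + t^2 + t^3 + t^4), the product of all factors after the first has coefficients 1,1,1,1,2,2,2,2,2,1,0 for degrees 0…10.
[t^10] = 1·0 + 1·1 + 1·2 + 1·2 + 1·2 = 7.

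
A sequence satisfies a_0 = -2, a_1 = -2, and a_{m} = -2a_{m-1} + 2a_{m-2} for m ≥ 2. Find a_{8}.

The ordinary generating function has denominator 1 + 2z - 2z^2.
Iterating the recurrence: a_0,…,a_{8} = -2, -2, 0, -4, 8, -24, 64, -176, 480.

480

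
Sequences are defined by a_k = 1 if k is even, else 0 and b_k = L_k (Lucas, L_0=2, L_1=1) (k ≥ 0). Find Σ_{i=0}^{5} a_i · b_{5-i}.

16

This is [x^5] in the product of the two ordinary generating functions.
Σ = 1·11 + 0·7 + 1·4 + 0·3 + 1·1 + 0·2 = 16.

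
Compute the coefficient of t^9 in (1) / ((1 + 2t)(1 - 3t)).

The denominator gives the recurrence a_n = a_(n−1) + 6a_(n−2) for n ≥ 2; the numerator fixes a_0 = 1, a_1 = 1.
Iterating: 1, 1, 7, 13, 55, 133, 463, 1261, 4039, 11605, so a_9 = 11605.

11605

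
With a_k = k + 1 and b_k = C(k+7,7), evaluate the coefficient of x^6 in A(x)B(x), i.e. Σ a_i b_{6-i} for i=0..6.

This is [x^6] in the product of the two ordinary generating functions.
Σ = 1·1716 + 2·792 + 3·330 + 4·120 + 5·36 + 6·8 + 7·1 = 5005.

5005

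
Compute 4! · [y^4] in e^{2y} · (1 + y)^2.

The EGF product rule gives c_4 = Σ_{k_1+k_2=4} C(4; k_1,k_2) · ∏ g_i(k_i), where e^{2y} gives (2)^k; (1+y)^2 gives the falling factorial (2)_k.
g_1(k) for k = 0…4: 1, 2, 4, 8, 16.
g_2(k) for k = 0…4: 1, 2, 2, 0, 0.
c_4 = Σ_k C(4,k)·g_1(k)·g_2(4−k) = 6·4·2 + 4·8·2 + 1·16·1 = 48 + 64 + 16 = 128.

128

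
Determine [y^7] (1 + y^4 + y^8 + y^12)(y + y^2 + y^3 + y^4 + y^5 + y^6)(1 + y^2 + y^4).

(1 + y^4 + y^8 + y^12) has coefficients 1,0,0,0,1,0,0,0 for degrees 0…7.
(y + y^2 + y^3 + y^4 + y^5 + y^6) has coefficients 0,1,1,1,1,1,1,0 for degrees 0…7.
Finally multiplying by (1 + y^2 + y^4), the product of all factors after the first has coefficients 0,1,1,2,2,3,3,2 for degrees 0…7.
[y^7] = 1·2 + 1·2 = 4.

4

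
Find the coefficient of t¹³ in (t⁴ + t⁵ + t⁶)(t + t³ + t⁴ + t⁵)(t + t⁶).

(t⁴ + t⁵ + t⁶) has coefficients 0,0,0,0,1,1,1 for degrees 0…6.
(t + t³ + t⁴ + t⁵) has coefficients 0,1,0,1,1,1,0,0,0,0,0,0,0,0 for degrees 0…13.
Finally multiplying by (t + t⁶), the product of all factors after the first has coefficients 0,0,1,0,1,1,1,1,0,1,1,1,0,0 for degrees 0…13.
[t¹³] = 1·1 + 1·0 + 1·1 = 2.

2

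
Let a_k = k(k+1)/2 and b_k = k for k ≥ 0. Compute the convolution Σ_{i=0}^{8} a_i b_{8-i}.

Write out a_i and b_{8-i} for i = 0,…,8 and sum the products.
Σ = 0·8 + 1·7 + 3·6 + 6·5 + 10·4 + 15·3 + 21·2 + 28·1 + 36·0 = 210.

210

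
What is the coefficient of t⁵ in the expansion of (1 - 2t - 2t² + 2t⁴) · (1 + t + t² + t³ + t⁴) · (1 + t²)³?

(1 - 2t - 2t² + 2t⁴) has coefficients 1,-2,-2,0,2 for degrees 0…4.
(1 + t + t² + t³ + t⁴) has coefficients 1,1,1,1,1,0 for degrees 0…5.
Finally multiplying by (1 + t²)³, the product of all factors after the first has coefficients 1,1,4,4,7,6 for degrees 0…5.
[t⁵] = 1·6 − 2·7 − 2·4 + 2·1 = -14.

-14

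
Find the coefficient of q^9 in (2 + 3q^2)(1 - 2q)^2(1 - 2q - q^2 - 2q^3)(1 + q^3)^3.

-52

(2 + 3q^2) has coefficients 2,0,3 for degrees 0…2.
(1 - 2q)^2 has coefficients 1,-4,4,0,0,0,0,0,0,0 for degrees 0…9.
Multiplying by (1 - 2q - q^2 - 2q^3) gives running coefficients 1,-6,11,-6,4,-8,0,0,0,0 for degrees 0…9.
Finally multiplying by (1 + q^3)^3, the product of all factors after the first has coefficients 1,-6,11,-3,-14,25,-15,-6,9,-17 for degrees 0…9.
[q^9] = 2·(-17) + 3·(-6) = -52.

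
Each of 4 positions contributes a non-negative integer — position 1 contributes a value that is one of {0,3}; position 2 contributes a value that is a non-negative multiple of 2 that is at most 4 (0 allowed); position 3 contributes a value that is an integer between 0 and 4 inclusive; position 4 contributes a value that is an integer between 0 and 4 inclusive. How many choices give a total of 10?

The generating function for the choices is (1 + y^3)·(1 + y^2 + y^4)·(1 + y + y^2 + y^3 + y^4)·(1 + y + y^2 + y^3 + y^4); the count is [y^10].
(1 + y^3) has coefficients 1,0,0,1 for degrees 0…3.
(1 + y^2 + y^4) has coefficients 1,0,1,0,1,0,0,0,0,0,0 for degrees 0…10.
Multiplying by (1 + y + y^2 + y^3 + y^4) gives running coefficients 1,1,2,2,3,2,2,1,1,0,0 for degrees 0…10.
Finally multiplying by (1 + y + y^2 + y^3 + y^4), the product of all factors after the first has coefficients 1,2,4,6,9,10,11,10,9,6,4 for degrees 0…10.
[y^10] = 1·4 + 1·10 = 14.

14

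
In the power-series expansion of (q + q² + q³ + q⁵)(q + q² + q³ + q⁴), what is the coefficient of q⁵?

(q + q² + q³ + q⁵) has coefficients 0,1,1,1,0,1 for degrees 0…5.
(q + q² + q³ + q⁴) has coefficients 0,1,1,1,1,0 for degrees 0…5.
[q⁵] = 1·1 + 1·1 + 1·1 + 1·0 = 3.

3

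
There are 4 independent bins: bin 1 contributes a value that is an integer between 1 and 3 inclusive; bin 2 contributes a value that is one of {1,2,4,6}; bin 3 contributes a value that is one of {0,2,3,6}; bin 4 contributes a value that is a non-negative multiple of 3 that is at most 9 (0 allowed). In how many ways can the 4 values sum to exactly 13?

16

The generating function for the choices is (z + z² + z³)·(z + z² + z⁴ + z⁶)·(1 + z² + z³ + z⁶)·(1 + z³ + z⁶ + z⁹); the count is [z¹³].
(z + z² + z³) has coefficients 0,1,1,1 for degrees 0…3.
(z + z² + z⁴ + z⁶) has coefficients 0,1,1,0,1,0,1,0,0,0,0,0,0,0 for degrees 0…13.
Multiplying by (1 + z² + z³ + z⁶) gives running coefficients 0,1,1,1,3,1,2,2,2,1,1,0,1,0 for degrees 0…13.
Finally multiplying by (1 + z³ + z⁶ + z⁹), the product of all factors after the first has coefficients 0,1,1,1,4,2,3,6,4,4,7,4,5,6 for degrees 0…13.
[z¹³] = 1·5 + 1·4 + 1·7 = 16.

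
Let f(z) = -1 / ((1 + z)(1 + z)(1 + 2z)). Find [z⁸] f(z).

-1013

The denominator gives the recurrence a_n = −4a_(n−1) − 5a_(n−2) − 2a_(n−3) for n ≥ 3; the numerator fixes a_0 = -1, a_1 = 4, a_2 = -11.
Iterating: -1, 4, -11, 26, -57, 120, -247, 502, -1013, so a_8 = -1013.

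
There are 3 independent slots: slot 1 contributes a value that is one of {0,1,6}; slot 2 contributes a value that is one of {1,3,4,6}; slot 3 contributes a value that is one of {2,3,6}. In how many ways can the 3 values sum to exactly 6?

3

The generating function for the choices is (1 + y + y⁶)·(y + y³ + y⁴ + y⁶)·(y² + y³ + y⁶); the count is [y⁶].
(1 + y + y⁶) has coefficients 1,1,0,0,0,0,1 for degrees 0…6.
(y + y³ + y⁴ + y⁶) has coefficients 0,1,0,1,1,0,1 for degrees 0…6.
Finally multiplying by (y² + y³ + y⁶), the product of all factors after the first has coefficients 0,0,0,1,1,1,2 for degrees 0…6.
[y⁶] = 1·2 + 1·1 + 1·0 = 3.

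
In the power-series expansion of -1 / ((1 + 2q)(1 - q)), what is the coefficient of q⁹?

The denominator gives the recurrence a_n = −a_(n−1) + 2a_(n−2) for n ≥ 2; the numerator fixes a_0 = -1, a_1 = 1.
Iterating: -1, 1, -3, 5, -11, 21, -43, 85, -171, 341, so a_9 = 341.

341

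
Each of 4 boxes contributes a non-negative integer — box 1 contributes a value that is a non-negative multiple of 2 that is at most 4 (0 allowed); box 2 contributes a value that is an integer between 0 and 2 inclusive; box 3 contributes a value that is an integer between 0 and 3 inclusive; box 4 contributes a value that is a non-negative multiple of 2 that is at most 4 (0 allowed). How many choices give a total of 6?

15

The generating function for the choices is (1 + t² + t⁴)·(1 + t + t²)·(1 + t + t² + t³)·(1 + t² + t⁴); the count is [t⁶].
(1 + t² + t⁴) has coefficients 1,0,1,0,1 for degrees 0…4.
(1 + t + t²) has coefficients 1,1,1,0,0,0,0 for degrees 0…6.
Multiplying by (1 + t + t² + t³) gives running coefficients 1,2,3,3,2,1,0 for degrees 0…6.
Finally multiplying by (1 + t² + t⁴), the product of all factors after the first has coefficients 1,2,4,5,6,6,5 for degrees 0…6.
[t⁶] = 1·5 + 1·6 + 1·4 = 15.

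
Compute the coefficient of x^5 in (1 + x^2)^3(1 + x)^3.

12

(1 + x^2)^3 has coefficients 1,0,3,0,3,0 for degrees 0…5.
(1 + x)^3 has coefficients 1,3,3,1,0,0 for degrees 0…5.
[x^5] = 1·0 + 3·1 + 3·3 = 12.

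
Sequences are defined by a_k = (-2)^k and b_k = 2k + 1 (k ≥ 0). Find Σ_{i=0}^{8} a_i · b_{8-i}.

The convolution is the x^8 coefficient of A(x)B(x).
Σ = 1·17 − 2·15 + 4·13 − 8·11 + 16·9 − 32·7 + 64·5 − 128·3 + 256·1 = 63.

63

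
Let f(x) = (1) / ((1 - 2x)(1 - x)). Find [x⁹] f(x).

1023

Partial fractions give a closed form: a_n = (2)·2^n + (-1)·1^n.
At n = 9: a_9 = 1023.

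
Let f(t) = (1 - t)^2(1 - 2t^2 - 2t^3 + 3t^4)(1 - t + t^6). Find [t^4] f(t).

(1 - t)^2 has coefficients 1,-2,1 for degrees 0…2.
(1 - 2t^2 - 2t^3 + 3t^4) has coefficients 1,0,-2,-2,3 for degrees 0…4.
Finally multiplying by (1 - t + t^6), the product of all factors after the first has coefficients 1,-1,-2,0,5 for degrees 0…4.
[t^4] = 1·5 − 2·0 + 1·(-2) = 3.

3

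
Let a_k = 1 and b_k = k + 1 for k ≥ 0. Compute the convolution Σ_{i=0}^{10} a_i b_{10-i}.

Write out a_i and b_{10-i} for i = 0,…,10 and sum the products.
Σ = 1·11 + 1·10 + 1·9 + 1·8 + 1·7 + 1·6 + 1·5 + 1·4 + 1·3 + 1·2 + 1·1 = 66.

66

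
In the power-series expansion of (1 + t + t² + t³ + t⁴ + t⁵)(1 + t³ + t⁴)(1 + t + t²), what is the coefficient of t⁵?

8

(1 + t + t² + t³ + t⁴ + t⁵) has coefficients 1,1,1,1,1,1 for degrees 0…5.
(1 + t³ + t⁴) has coefficients 1,0,0,1,1,0 for degrees 0…5.
Finally multiplying by (1 + t + t²), the product of all factors after the first has coefficients 1,1,1,1,2,2 for degrees 0…5.
[t⁵] = 1·2 + 1·2 + 1·1 + 1·1 + 1·1 + 1·1 = 8.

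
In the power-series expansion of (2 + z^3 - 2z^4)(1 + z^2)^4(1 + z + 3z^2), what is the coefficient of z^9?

12

(2 + z^3 - 2z^4) has coefficients 2,0,0,1,-2 for degrees 0…4.
(1 + z^2)^4 has coefficients 1,0,4,0,6,0,4,0,1,0 for degrees 0…9.
Finally multiplying by (1 + z + 3z^2), the product of all factors after the first has coefficients 1,1,7,4,18,6,22,4,13,1 for degrees 0…9.
[z^9] = 2·1 + 1·22 − 2·6 = 12.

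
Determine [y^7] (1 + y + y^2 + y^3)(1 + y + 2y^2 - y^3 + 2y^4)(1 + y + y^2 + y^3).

(1 + y + y^2 + y^3) has coefficients 1,1,1,1 for degrees 0…3.
(1 + y + 2y^2 - y^3 + 2y^4) has coefficients 1,1,2,-1,2,0,0,0 for degrees 0…7.
Finally multiplying by (1 + y + y^2 + y^3), the product of all factors after the first has coefficients 1,2,4,3,4,3,1,2 for degrees 0…7.
[y^7] = 1·2 + 1·1 + 1·3 + 1·4 = 10.

10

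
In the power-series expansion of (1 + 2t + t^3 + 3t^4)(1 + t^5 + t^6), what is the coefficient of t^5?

(1 + 2t + t^3 + 3t^4) has coefficients 1,2,0,1,3 for degrees 0…4.
(1 + t^5 + t^6) has coefficients 1,0,0,0,0,1 for degrees 0…5.
[t^5] = 1·1 + 2·0 + 1·0 + 3·0 = 1.

1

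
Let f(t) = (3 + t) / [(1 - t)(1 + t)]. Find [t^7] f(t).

Partial fractions give a closed form: a_n = (2)·1^n + (1)·(-1)^n.
At n = 7: a_7 = 1.

1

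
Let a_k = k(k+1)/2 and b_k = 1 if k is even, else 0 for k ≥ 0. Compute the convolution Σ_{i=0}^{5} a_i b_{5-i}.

The convolution is the t^5 coefficient of A(t)B(t).
Σ = 0·0 + 1·1 + 3·0 + 6·1 + 10·0 + 15·1 = 22.

22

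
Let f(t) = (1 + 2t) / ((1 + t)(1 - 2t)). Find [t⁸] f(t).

Partial fractions give a closed form: a_n = (-1/3)·(-1)^n + (4/3)·2^n.
At n = 8: a_8 = 341.

341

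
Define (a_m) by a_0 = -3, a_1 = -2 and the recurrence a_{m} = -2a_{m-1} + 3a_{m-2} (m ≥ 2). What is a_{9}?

The ordinary generating function has denominator 1 + 2q - 3q^2.
Iterating the recurrence: a_0,…,a_{9} = -3, -2, -5, 4, -23, 58, -185, 544, -1643, 4918.

4918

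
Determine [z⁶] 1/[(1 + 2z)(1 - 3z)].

Partial fractions give a closed form: a_n = (2/5)·(-2)^n + (3/5)·3^n.
At n = 6: a_6 = 463.

463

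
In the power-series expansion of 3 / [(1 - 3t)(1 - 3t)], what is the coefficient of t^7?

The denominator gives the recurrence a_n = 6a_(n−1) − 9a_(n−2) for n ≥ 2; the numerator fixes a_0 = 3, a_1 = 18.
Iterating: 3, 18, 81, 324, 1215, 4374, 15309, 52488, so a_7 = 52488.

52488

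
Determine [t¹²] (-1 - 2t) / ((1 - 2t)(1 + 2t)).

The denominator gives the recurrence a_n = 4a_(n−2) for n ≥ 2; the numerator fixes a_0 = -1, a_1 = -2.
Iterating: -1, -2, -4, -8, -16, -32, -64, -128, -256, -512, -1024, -2048, -4096, so a_12 = -4096.

-4096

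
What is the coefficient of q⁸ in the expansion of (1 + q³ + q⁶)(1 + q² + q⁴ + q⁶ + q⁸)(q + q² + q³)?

4

(1 + q³ + q⁶) has coefficients 1,0,0,1,0,0,1 for degrees 0…6.
(1 + q² + q⁴ + q⁶ + q⁸) has coefficients 1,0,1,0,1,0,1,0,1 for degrees 0…8.
Finally multiplying by (q + q² + q³), the product of all factors after the first has coefficients 0,1,1,2,1,2,1,2,1 for degrees 0…8.
[q⁸] = 1·1 + 1·2 + 1·1 = 4.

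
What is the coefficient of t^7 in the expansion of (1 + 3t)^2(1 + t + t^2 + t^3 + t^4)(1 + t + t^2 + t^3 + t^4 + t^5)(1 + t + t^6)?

(1 + 3t)^2 has coefficients 1,6,9 for degrees 0…2.
(1 + t + t^2 + t^3 + t^4) has coefficients 1,1,1,1,1,0,0,0 for degrees 0…7.
Multiplying by (1 + t + t^2 + t^3 + t^4 + t^5) gives running coefficients 1,2,3,4,5,5,4,3 for degrees 0…7.
Finally multiplying by (1 + t + t^6), the product of all factors after the first has coefficients 1,3,5,7,9,10,10,9 for degrees 0…7.
[t^7] = 1·9 + 6·10 + 9·10 = 159.

159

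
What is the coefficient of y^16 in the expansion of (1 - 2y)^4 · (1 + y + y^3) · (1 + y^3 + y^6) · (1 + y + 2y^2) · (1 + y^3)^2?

(1 - 2y)^4 has coefficients 1,-8,24,-32,16 for degrees 0…4.
(1 + y + y^3) has coefficients 1,1,0,1,0,0,0,0,0,0,0,0,0,0,0,0,0 for degrees 0…16.
Multiplying by (1 + y^3 + y^6) gives running coefficients 1,1,0,2,1,0,2,1,0,1,0,0,0,0,0,0,0 for degrees 0…16.
Multiplying by (1 + y + 2y^2) gives running coefficients 1,2,3,4,3,5,4,3,5,3,1,2,0,0,0,0,0 for degrees 0…16.
Finally multiplying by (1 + y^3)^2, the product of all factors after the first has coefficients 1,2,3,6,7,11,13,11,18,15,10,17,10,5,9,3,1 for degrees 0…16.
[y^16] = 1·1 − 8·3 + 24·9 − 32·5 + 16·10 = 193.

193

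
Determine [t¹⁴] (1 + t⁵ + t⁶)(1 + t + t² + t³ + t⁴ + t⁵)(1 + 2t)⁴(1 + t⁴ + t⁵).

388

(1 + t⁵ + t⁶) has coefficients 1,0,0,0,0,1,1 for degrees 0…6.
(1 + t + t² + t³ + t⁴ + t⁵) has coefficients 1,1,1,1,1,1,0,0,0,0,0,0,0,0,0 for degrees 0…14.
Multiplying by (1 + 2t)⁴ gives running coefficients 1,9,33,65,81,81,80,72,48,16,0,0,0,0,0 for degrees 0…14.
Finally multiplying by (1 + t⁴ + t⁵), the product of all factors after the first has coefficients 1,9,33,65,82,91,122,170,194,178,161,152,120,64,16 for degrees 0…14.
[t¹⁴] = 1·16 + 1·178 + 1·194 = 388.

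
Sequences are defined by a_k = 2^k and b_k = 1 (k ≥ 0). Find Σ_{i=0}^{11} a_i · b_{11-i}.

Write out a_i and b_{11-i} for i = 0,…,11 and sum the products.
Σ = 1·1 + 2·1 + 4·1 + 8·1 + 16·1 + 32·1 + 64·1 + 128·1 + 256·1 + 512·1 + 1024·1 + 2048·1 = 4095.

4095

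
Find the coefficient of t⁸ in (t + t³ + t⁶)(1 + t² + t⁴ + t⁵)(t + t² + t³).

(t + t³ + t⁶) has coefficients 0,1,0,1,0,0,1 for degrees 0…6.
(1 + t² + t⁴ + t⁵) has coefficients 1,0,1,0,1,1,0,0,0 for degrees 0…8.
Finally multiplying by (t + t² + t³), the product of all factors after the first has coefficients 0,1,1,2,1,2,2,2,1 for degrees 0…8.
[t⁸] = 1·2 + 1·2 + 1·1 = 5.

5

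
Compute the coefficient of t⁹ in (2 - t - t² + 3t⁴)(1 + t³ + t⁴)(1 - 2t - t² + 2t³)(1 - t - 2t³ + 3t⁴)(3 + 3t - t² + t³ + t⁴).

-218

(2 - t - t² + 3t⁴) has coefficients 2,-1,-1,0,3 for degrees 0…4.
(1 + t³ + t⁴) has coefficients 1,0,0,1,1,0,0,0,0,0 for degrees 0…9.
Multiplying by (1 - 2t - t² + 2t³) gives running coefficients 1,-2,-1,3,-1,-3,1,2,0,0 for degrees 0…9.
Multiplying by (1 - t - 2t³ + 3t⁴) gives running coefficients 1,-3,1,2,3,-6,-5,12,1,-11 for degrees 0…9.
Finally multiplying by (3 + 3t - t² + t³ + t⁴), the product of all factors after the first has coefficients 3,-6,-7,13,12,-13,-33,32,41,-53 for degrees 0…9.
[t⁹] = 2·(-53) − 1·41 − 1·32 + 3·(-13) = -218.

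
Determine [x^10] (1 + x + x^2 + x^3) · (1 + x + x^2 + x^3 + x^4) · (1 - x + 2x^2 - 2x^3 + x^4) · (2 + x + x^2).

(1 + x + x^2 + x^3) has coefficients 1,1,1,1 for degrees 0…3.
(1 + x + x^2 + x^3 + x^4) has coefficients 1,1,1,1,1,0,0,0,0,0,0 for degrees 0…10.
Multiplying by (1 - x + 2x^2 - 2x^3 + x^4) gives running coefficients 1,0,2,0,1,0,1,-1,1,0,0 for degrees 0…10.
Finally multiplying by (2 + x + x^2), the product of all factors after the first has coefficients 2,1,5,2,4,1,3,-1,2,0,1 for degrees 0…10.
[x^10] = 1·1 + 1·0 + 1·2 + 1·(-1) = 2.

2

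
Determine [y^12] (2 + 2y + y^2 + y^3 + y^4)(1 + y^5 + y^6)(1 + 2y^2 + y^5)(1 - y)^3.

(2 + 2y + y^2 + y^3 + y^4) has coefficients 2,2,1,1,1 for degrees 0…4.
(1 + y^5 + y^6) has coefficients 1,0,0,0,0,1,1,0,0,0,0,0,0 for degrees 0…12.
Multiplying by (1 + 2y^2 + y^5) gives running coefficients 1,0,2,0,0,2,1,2,2,0,1,1,0 for degrees 0…12.
Finally multiplying by (1 - y)^3, the product of all factors after the first has coefficients 1,-3,5,-7,6,0,-5,5,-3,-1,5,-4,0 for degrees 0…12.
[y^12] = 2·0 + 2·(-4) + 1·5 + 1·(-1) + 1·(-3) = -7.

-7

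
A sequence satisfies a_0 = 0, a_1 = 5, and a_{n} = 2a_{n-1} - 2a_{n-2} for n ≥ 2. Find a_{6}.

-40

The ordinary generating function has denominator 1 - 2q + 2q^2.
Iterating the recurrence: a_0,…,a_{6} = 0, 5, 10, 10, 0, -20, -40.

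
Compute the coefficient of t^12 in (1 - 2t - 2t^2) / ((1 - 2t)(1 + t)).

-1365

The denominator gives the recurrence a_n = a_(n−1) + 2a_(n−2) for n ≥ 3; the numerator fixes a_0 = 1, a_1 = -1, a_2 = -1.
Iterating: 1, -1, -1, -3, -5, -11, -21, -43, -85, -171, -341, -683, -1365, so a_12 = -1365.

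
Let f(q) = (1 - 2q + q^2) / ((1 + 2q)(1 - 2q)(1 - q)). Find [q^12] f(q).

4096

Partial fractions give a closed form: a_n = (3/4)·(-2)^n + (1/4)·2^n.
At n = 12: a_12 = 4096.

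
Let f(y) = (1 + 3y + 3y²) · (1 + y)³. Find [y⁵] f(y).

(1 + 3y + 3y²) has coefficients 1,3,3 for degrees 0…2.
(1 + y)³ has coefficients 1,3,3,1,0,0 for degrees 0…5.
[y⁵] = 1·0 + 3·0 + 3·1 = 3.

3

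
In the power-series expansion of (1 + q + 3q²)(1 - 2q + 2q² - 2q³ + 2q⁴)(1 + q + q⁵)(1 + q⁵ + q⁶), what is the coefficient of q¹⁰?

-1

(1 + q + 3q²) has coefficients 1,1,3 for degrees 0…2.
(1 - 2q + 2q² - 2q³ + 2q⁴) has coefficients 1,-2,2,-2,2,0,0,0,0,0,0 for degrees 0…10.
Multiplying by (1 + q + q⁵) gives running coefficients 1,-1,0,0,0,3,-2,2,-2,2,0 for degrees 0…10.
Finally multiplying by (1 + q⁵ + q⁶), the product of all factors after the first has coefficients 1,-1,0,0,0,4,-2,1,-2,2,3 for degrees 0…10.
[q¹⁰] = 1·3 + 1·2 + 3·(-2) = -1.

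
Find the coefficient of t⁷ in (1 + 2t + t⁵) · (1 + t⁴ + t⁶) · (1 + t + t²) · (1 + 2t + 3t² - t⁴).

(1 + 2t + t⁵) has coefficients 1,2,0,0,0,1 for degrees 0…5.
(1 + t⁴ + t⁶) has coefficients 1,0,0,0,1,0,1,0 for degrees 0…7.
Multiplying by (1 + t + t²) gives running coefficients 1,1,1,0,1,1,2,1 for degrees 0…7.
Finally multiplying by (1 + 2t + 3t² - t⁴), the product of all factors after the first has coefficients 1,3,6,5,3,2,6,8 for degrees 0…7.
[t⁷] = 1·8 + 2·6 + 1·6 = 26.

26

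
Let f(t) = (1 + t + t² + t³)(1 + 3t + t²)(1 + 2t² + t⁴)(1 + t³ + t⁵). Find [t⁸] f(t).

32

(1 + t + t² + t³) has coefficients 1,1,1,1 for degrees 0…3.
(1 + 3t + t²) has coefficients 1,3,1,0,0,0,0,0,0 for degrees 0…8.
Multiplying by (1 + 2t² + t⁴) gives running coefficients 1,3,3,6,3,3,1,0,0 for degrees 0…8.
Finally multiplying by (1 + t³ + t⁵), the product of all factors after the first has coefficients 1,3,3,7,6,7,10,6,9 for degrees 0…8.
[t⁸] = 1·9 + 1·6 + 1·10 + 1·7 = 32.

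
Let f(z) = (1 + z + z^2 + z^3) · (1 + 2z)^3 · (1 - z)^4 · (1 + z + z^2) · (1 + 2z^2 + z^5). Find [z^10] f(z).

-7

(1 + z + z^2 + z^3) has coefficients 1,1,1,1 for degrees 0…3.
(1 + 2z)^3 has coefficients 1,6,12,8,0,0,0,0,0,0,0 for degrees 0…10.
Multiplying by (1 - z)^4 gives running coefficients 1,2,-6,-8,17,6,-20,8,0,0,0 for degrees 0…10.
Multiplying by (1 + z + z^2) gives running coefficients 1,3,-3,-12,3,15,3,-6,-12,8,0 for degrees 0…10.
Finally multiplying by (1 + 2z^2 + z^5), the product of all factors after the first has coefficients 1,3,-1,-6,-3,-8,12,21,-18,-1,-9 for degrees 0…10.
[z^10] = 1·(-9) + 1·(-1) + 1·(-18) + 1·21 = -7.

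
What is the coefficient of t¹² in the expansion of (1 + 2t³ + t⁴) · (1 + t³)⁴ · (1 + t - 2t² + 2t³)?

29

(1 + 2t³ + t⁴) has coefficients 1,0,0,2,1 for degrees 0…4.
(1 + t³)⁴ has coefficients 1,0,0,4,0,0,6,0,0,4,0,0,1 for degrees 0…12.
Finally multiplying by (1 + t - 2t² + 2t³), the product of all factors after the first has coefficients 1,1,-2,6,4,-8,14,6,-12,16,4,-8,9 for degrees 0…12.
[t¹²] = 1·9 + 2·16 + 1·(-12) = 29.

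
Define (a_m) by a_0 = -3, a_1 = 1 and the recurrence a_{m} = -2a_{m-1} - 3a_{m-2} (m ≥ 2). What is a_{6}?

The ordinary generating function has denominator 1 + 2x + 3x^2.
Iterating the recurrence: a_0,…,a_{6} = -3, 1, 7, -17, 13, 25, -89.

-89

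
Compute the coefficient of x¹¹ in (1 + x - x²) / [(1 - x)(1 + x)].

1

The denominator gives the recurrence a_n = a_(n−2) for n ≥ 3; the numerator fixes a_0 = 1, a_1 = 1, a_2 = 0.
Iterating: 1, 1, 0, 1, 0, 1, 0, 1, 0, 1, 0, 1, so a_11 = 1.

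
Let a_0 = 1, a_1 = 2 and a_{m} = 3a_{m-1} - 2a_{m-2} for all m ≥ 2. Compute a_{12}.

4096

The ordinary generating function has denominator 1 - 3q + 2q^2.
Iterating the recurrence: a_0,…,a_{12} = 1, 2, 4, 8, 16, 32, 64, 128, 256, 512, 1024, 2048, 4096.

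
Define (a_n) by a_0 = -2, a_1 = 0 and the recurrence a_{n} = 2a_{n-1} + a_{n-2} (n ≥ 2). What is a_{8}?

-338

The ordinary generating function has denominator 1 - 2t - t^2.
Iterating the recurrence: a_0,…,a_{8} = -2, 0, -2, -4, -10, -24, -58, -140, -338.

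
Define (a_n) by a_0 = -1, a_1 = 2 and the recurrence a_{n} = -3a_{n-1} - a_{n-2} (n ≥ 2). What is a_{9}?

4181

The ordinary generating function has denominator 1 + 3q + q^2.
Iterating the recurrence: a_0,…,a_{9} = -1, 2, -5, 13, -34, 89, -233, 610, -1597, 4181.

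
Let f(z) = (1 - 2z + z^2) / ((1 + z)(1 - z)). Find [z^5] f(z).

-2

The denominator gives the recurrence a_n = a_(n−2) for n ≥ 3; the numerator fixes a_0 = 1, a_1 = -2, a_2 = 2.
Iterating: 1, -2, 2, -2, 2, -2, so a_5 = -2.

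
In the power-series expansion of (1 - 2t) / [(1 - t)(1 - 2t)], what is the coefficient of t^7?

1

Partial fractions give a closed form: a_n = (1)·1^n.
At n = 7: a_7 = 1.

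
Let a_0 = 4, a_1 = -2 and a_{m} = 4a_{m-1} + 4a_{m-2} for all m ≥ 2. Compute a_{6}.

2944

The ordinary generating function has denominator 1 - 4y - 4y^2.
Iterating the recurrence: a_0,…,a_{6} = 4, -2, 8, 24, 128, 608, 2944.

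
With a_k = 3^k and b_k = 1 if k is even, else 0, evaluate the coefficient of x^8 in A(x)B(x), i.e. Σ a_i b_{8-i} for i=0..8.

7381

This is [x^8] in the product of the two ordinary generating functions.
Σ = 1·1 + 3·0 + 9·1 + 27·0 + 81·1 + 243·0 + 729·1 + 2187·0 + 6561·1 = 7381.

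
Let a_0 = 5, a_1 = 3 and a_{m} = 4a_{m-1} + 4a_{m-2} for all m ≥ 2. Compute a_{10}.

The ordinary generating function has denominator 1 - 4z - 4z^2.
Iterating the recurrence: a_0,…,a_{10} = 5, 3, 32, 140, 688, 3312, 16000, 77248, 372992, 1800960, 8695808.

8695808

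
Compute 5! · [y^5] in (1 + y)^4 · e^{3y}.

7623

The EGF product rule gives c_5 = Σ_{k_1+k_2=5} C(5; k_1,k_2) · ∏ g_i(k_i), where (1+y)^4 gives the falling factorial (4)_k; e^{3y} gives (3)^k.
g_1(k) for k = 0…5: 1, 4, 12, 24, 24, 0.
g_2(k) for k = 0…5: 1, 3, 9, 27, 81, 243.
c_5 = Σ_k C(5,k)·g_1(k)·g_2(5−k) = 1·1·243 + 5·4·81 + 10·12·27 + 10·24·9 + 5·24·3 = 243 + 1620 + 3240 + 2160 + 360 = 7623.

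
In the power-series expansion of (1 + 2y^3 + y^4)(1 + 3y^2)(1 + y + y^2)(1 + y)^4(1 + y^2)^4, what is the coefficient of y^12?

(1 + 2y^3 + y^4) has coefficients 1,0,0,2,1 for degrees 0…4.
(1 + 3y^2) has coefficients 1,0,3,0,0,0,0,0,0,0,0,0,0 for degrees 0…12.
Multiplying by (1 + y + y^2) gives running coefficients 1,1,4,3,3,0,0,0,0,0,0,0,0 for degrees 0…12.
Multiplying by (1 + y)^4 gives running coefficients 1,5,14,29,44,47,34,15,3,0,0,0,0 for degrees 0…12.
Finally multiplying by (1 + y^2)^4, the product of all factors after the first has coefficients 1,5,18,49,106,193,298,397,460,463,406,307,198 for degrees 0…12.
[y^12] = 1·198 + 2·463 + 1·460 = 1584.

1584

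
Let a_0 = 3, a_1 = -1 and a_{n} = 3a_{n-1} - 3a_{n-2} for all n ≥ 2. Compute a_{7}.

The ordinary generating function has denominator 1 - 3z + 3z^2.
Iterating the recurrence: a_0,…,a_{7} = 3, -1, -12, -33, -63, -90, -81, 27.

27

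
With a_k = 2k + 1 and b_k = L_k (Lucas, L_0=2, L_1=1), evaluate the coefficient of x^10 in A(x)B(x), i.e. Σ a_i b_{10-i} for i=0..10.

1335

The convolution is the t^10 coefficient of A(t)B(t).
Σ = 1·123 + 3·76 + 5·47 + 7·29 + 9·18 + 11·11 + 13·7 + 15·4 + 17·3 + 19·1 + 21·2 = 1335.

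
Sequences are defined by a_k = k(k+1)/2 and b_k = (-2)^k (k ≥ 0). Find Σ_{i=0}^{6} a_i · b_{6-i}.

Write out a_i and b_{6-i} for i = 0,…,6 and sum the products.
Σ = 0·64 + 1·(-32) + 3·16 + 6·(-8) + 10·4 + 15·(-2) + 21·1 = -1.

-1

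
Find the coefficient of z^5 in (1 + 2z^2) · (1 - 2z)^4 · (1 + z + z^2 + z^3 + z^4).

-30

(1 + 2z^2) has coefficients 1,0,2 for degrees 0…2.
(1 - 2z)^4 has coefficients 1,-8,24,-32,16,0 for degrees 0…5.
Finally multiplying by (1 + z + z^2 + z^3 + z^4), the product of all factors after the first has coefficients 1,-7,17,-15,1,0 for degrees 0…5.
[z^5] = 1·0 + 2·(-15) = -30.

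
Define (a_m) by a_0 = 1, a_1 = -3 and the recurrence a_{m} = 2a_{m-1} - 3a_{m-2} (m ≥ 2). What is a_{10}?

The ordinary generating function has denominator 1 - 2z + 3z^2.
Iterating the recurrence: a_0,…,a_{10} = 1, -3, -9, -9, 9, 45, 63, -9, -207, -387, -153.

-153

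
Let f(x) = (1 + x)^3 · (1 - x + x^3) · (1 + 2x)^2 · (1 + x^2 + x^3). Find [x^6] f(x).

(1 + x)^3 has coefficients 1,3,3,1 for degrees 0…3.
(1 - x + x^3) has coefficients 1,-1,0,1,0,0,0 for degrees 0…6.
Multiplying by (1 + 2x)^2 gives running coefficients 1,3,0,-3,4,4,0 for degrees 0…6.
Finally multiplying by (1 + x^2 + x^3), the product of all factors after the first has coefficients 1,3,1,1,7,1,1 for degrees 0…6.
[x^6] = 1·1 + 3·1 + 3·7 + 1·1 = 26.

26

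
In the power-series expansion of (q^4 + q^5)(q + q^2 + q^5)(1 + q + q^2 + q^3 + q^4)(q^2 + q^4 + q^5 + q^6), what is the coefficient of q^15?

15

(q^4 + q^5) has coefficients 0,0,0,0,1,1 for degrees 0…5.
(q + q^2 + q^5) has coefficients 0,1,1,0,0,1,0,0,0,0,0,0,0,0,0,0 for degrees 0…15.
Multiplying by (1 + q + q^2 + q^3 + q^4) gives running coefficients 0,1,2,2,2,3,2,1,1,1,0,0,0,0,0,0 for degrees 0…15.
Finally multiplying by (q^2 + q^4 + q^5 + q^6), the product of all factors after the first has coefficients 0,0,0,1,2,3,5,8,8,8,8,7,4,3,2,1 for degrees 0…15.
[q^15] = 1·7 + 1·8 = 15.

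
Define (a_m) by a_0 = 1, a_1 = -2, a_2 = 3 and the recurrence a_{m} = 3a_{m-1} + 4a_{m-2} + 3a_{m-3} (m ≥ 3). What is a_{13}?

6720211

The ordinary generating function has denominator 1 - 3q - 4q^2 - 3q^3.
Iterating the recurrence: a_0,…,a_{13} = 1, -2, 3, 4, 18, 79, 321, 1333, 5520, 22855, 94644, 391912, 1622877, 6720211.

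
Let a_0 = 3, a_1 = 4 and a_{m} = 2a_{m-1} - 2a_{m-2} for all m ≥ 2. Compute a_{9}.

The ordinary generating function has denominator 1 - 2y + 2y^2.
Iterating the recurrence: a_0,…,a_{9} = 3, 4, 2, -4, -12, -16, -8, 16, 48, 64.

64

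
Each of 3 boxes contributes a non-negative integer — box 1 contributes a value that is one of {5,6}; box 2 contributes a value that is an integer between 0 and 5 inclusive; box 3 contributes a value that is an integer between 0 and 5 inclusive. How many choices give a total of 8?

The generating function for the choices is (y^5 + y^6)·(1 + y + y^2 + y^3 + y^4 + y^5)·(1 + y + y^2 + y^3 + y^4 + y^5); the count is [y^8].
(y^5 + y^6) has coefficients 0,0,0,0,0,1,1 for degrees 0…6.
(1 + y + y^2 + y^3 + y^4 + y^5) has coefficients 1,1,1,1,1,1,0,0,0 for degrees 0…8.
Finally multiplying by (1 + y + y^2 + y^3 + y^4 + y^5), the product of all factors after the first has coefficients 1,2,3,4,5,6,5,4,3 for degrees 0…8.
[y^8] = 1·4 + 1·3 = 7.

7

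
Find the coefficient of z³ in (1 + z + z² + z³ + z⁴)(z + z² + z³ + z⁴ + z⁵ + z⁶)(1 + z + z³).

5

(1 + z + z² + z³ + z⁴) has coefficients 1,1,1,1 for degrees 0…3.
(z + z² + z³ + z⁴ + z⁵ + z⁶) has coefficients 0,1,1,1 for degrees 0…3.
Finally multiplying by (1 + z + z³), the product of all factors after the first has coefficients 0,1,2,2 for degrees 0…3.
[z³] = 1·2 + 1·2 + 1·1 + 1·0 = 5.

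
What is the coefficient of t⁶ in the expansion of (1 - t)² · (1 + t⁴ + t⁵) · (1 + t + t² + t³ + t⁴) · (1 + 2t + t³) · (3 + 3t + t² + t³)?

-2

(1 - t)² has coefficients 1,-2,1 for degrees 0…2.
(1 + t⁴ + t⁵) has coefficients 1,0,0,0,1,1,0 for degrees 0…6.
Multiplying by (1 + t + t² + t³ + t⁴) gives running coefficients 1,1,1,1,2,2,2 for degrees 0…6.
Multiplying by (1 + 2t + t³) gives running coefficients 1,3,3,4,5,7,7 for degrees 0…6.
Finally multiplying by (3 + 3t + t² + t³), the product of all factors after the first has coefficients 3,12,19,25,33,43,51 for degrees 0…6.
[t⁶] = 1·51 − 2·43 + 1·33 = -2.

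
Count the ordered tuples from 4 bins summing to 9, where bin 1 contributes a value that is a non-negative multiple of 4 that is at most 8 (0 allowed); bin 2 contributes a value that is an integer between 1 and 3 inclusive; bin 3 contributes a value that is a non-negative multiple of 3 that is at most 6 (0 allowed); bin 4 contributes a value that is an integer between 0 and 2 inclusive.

The generating function for the choices is (1 + z⁴ + z⁸)·(z + z² + z³)·(1 + z³ + z⁶)·(1 + z + z²); the count is [z⁹].
(1 + z⁴ + z⁸) has coefficients 1,0,0,0,1,0,0,0,1 for degrees 0…8.
(z + z² + z³) has coefficients 0,1,1,1,0,0,0,0,0,0 for degrees 0…9.
Multiplying by (1 + z³ + z⁶) gives running coefficients 0,1,1,1,1,1,1,1,1,1 for degrees 0…9.
Finally multiplying by (1 + z + z²), the product of all factors after the first has coefficients 0,1,2,3,3,3,3,3,3,3 for degrees 0…9.
[z⁹] = 1·3 + 1·3 + 1·1 = 7.

7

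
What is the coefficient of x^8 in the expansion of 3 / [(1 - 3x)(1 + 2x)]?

Partial fractions give a closed form: a_n = (9/5)·3^n + (6/5)·(-2)^n.
At n = 8: a_8 = 12117.

12117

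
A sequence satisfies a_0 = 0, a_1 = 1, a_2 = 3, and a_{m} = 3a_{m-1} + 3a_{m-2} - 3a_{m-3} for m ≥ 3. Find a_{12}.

1199610

The ordinary generating function has denominator 1 - 3z - 3z^2 + 3z^3.
Iterating the recurrence: a_0,…,a_{12} = 0, 1, 3, 12, 42, 153, 549, 1980, 7128, 25677, 92475, 333072, 1199610.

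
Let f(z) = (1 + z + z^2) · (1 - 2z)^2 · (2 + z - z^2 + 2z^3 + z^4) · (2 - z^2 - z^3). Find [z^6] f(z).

(1 + z + z^2) has coefficients 1,1,1 for degrees 0…2.
(1 - 2z)^2 has coefficients 1,-4,4,0,0,0,0 for degrees 0…6.
Multiplying by (2 + z - z^2 + 2z^3 + z^4) gives running coefficients 2,-7,3,10,-11,4,4 for degrees 0…6.
Finally multiplying by (2 - z^2 - z^3), the product of all factors after the first has coefficients 4,-14,4,25,-18,-5,9 for degrees 0…6.
[z^6] = 1·9 + 1·(-5) + 1·(-18) = -14.

-14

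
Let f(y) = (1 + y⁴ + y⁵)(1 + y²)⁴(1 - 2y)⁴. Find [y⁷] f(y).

-260

(1 + y⁴ + y⁵) has coefficients 1,0,0,0,1,1 for degrees 0…5.
(1 + y²)⁴ has coefficients 1,0,4,0,6,0,4,0 for degrees 0…7.
Finally multiplying by (1 - 2y)⁴, the product of all factors after the first has coefficients 1,-8,28,-64,118,-176,212,-224 for degrees 0…7.
[y⁷] = 1·(-224) + 1·(-64) + 1·28 = -260.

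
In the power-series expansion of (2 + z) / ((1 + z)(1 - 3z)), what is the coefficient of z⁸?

Partial fractions give a closed form: a_n = (1/4)·(-1)^n + (7/4)·3^n.
At n = 8: a_8 = 11482.

11482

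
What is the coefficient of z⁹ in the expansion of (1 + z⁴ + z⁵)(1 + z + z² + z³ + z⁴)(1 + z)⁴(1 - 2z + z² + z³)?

(1 + z⁴ + z⁵) has coefficients 1,0,0,0,1,1 for degrees 0…5.
(1 + z + z² + z³ + z⁴) has coefficients 1,1,1,1,1,0,0,0,0,0 for degrees 0…9.
Multiplying by (1 + z)⁴ gives running coefficients 1,5,11,15,16,15,11,5,1,0 for degrees 0…9.
Finally multiplying by (1 - 2z + z² + z³), the product of all factors after the first has coefficients 1,3,2,-1,2,9,12,14,17,14 for degrees 0…9.
[z⁹] = 1·14 + 1·9 + 1·2 = 25.

25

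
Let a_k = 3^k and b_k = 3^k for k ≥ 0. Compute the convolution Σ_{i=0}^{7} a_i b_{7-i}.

17496

The convolution is the t^7 coefficient of A(t)B(t).
Σ = 1·2187 + 3·729 + 9·243 + 27·81 + 81·27 + 243·9 + 729·3 + 2187·1 = 17496.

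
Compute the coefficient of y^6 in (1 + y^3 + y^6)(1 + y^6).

(1 + y^3 + y^6) has coefficients 1,0,0,1,0,0,1 for degrees 0…6.
(1 + y^6) has coefficients 1,0,0,0,0,0,1 for degrees 0…6.
[y^6] = 1·1 + 1·0 + 1·1 = 2.

2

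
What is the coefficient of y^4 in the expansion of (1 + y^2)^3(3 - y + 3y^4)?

12

(1 + y^2)^3 has coefficients 1,0,3,0,3 for degrees 0…4.
(3 - y + 3y^4) has coefficients 3,-1,0,0,3 for degrees 0…4.
[y^4] = 1·3 + 3·0 + 3·3 = 12.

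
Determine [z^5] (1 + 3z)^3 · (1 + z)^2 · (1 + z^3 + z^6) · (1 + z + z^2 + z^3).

302

(1 + 3z)^3 has coefficients 1,9,27,27 for degrees 0…3.
(1 + z)^2 has coefficients 1,2,1,0,0,0 for degrees 0…5.
Multiplying by (1 + z^3 + z^6) gives running coefficients 1,2,1,1,2,1 for degrees 0…5.
Finally multiplying by (1 + z + z^2 + z^3), the product of all factors after the first has coefficients 1,3,4,5,6,5 for degrees 0…5.
[z^5] = 1·5 + 9·6 + 27·5 + 27·4 = 302.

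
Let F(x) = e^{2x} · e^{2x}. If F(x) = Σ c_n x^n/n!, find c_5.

The EGF product rule gives c_5 = Σ_{k_1+k_2=5} C(5; k_1,k_2) · ∏ g_i(k_i), where e^{2x} gives (2)^k; e^{2x} gives (2)^k.
g_1(k) for k = 0…5: 1, 2, 4, 8, 16, 32.
g_2(k) for k = 0…5: 1, 2, 4, 8, 16, 32.
c_5 = Σ_k C(5,k)·g_1(k)·g_2(5−k) = 1·1·32 + 5·2·16 + 10·4·8 + 10·8·4 + 5·16·2 + 1·32·1 = 32 + 160 + 320 + 320 + 160 + 32 = 1024.

1024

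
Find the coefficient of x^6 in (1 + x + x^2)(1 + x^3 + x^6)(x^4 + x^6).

2

(1 + x + x^2) has coefficients 1,1,1 for degrees 0…2.
(1 + x^3 + x^6) has coefficients 1,0,0,1,0,0,1 for degrees 0…6.
Finally multiplying by (x^4 + x^6), the product of all factors after the first has coefficients 0,0,0,0,1,0,1 for degrees 0…6.
[x^6] = 1·1 + 1·0 + 1·1 = 2.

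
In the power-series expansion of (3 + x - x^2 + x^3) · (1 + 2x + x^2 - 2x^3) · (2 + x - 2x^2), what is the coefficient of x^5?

17

(3 + x - x^2 + x^3) has coefficients 3,1,-1,1 for degrees 0…3.
(1 + 2x + x^2 - 2x^3) has coefficients 1,2,1,-2,0,0 for degrees 0…5.
Finally multiplying by (2 + x - 2x^2), the product of all factors after the first has coefficients 2,5,2,-7,-4,4 for degrees 0…5.
[x^5] = 3·4 + 1·(-4) − 1·(-7) + 1·2 = 17.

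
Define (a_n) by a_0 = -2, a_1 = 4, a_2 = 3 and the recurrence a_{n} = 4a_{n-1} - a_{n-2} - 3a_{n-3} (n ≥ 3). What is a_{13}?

2844517

The ordinary generating function has denominator 1 - 4x + x^2 + 3x^3.
Iterating the recurrence: a_0,…,a_{13} = -2, 4, 3, 14, 41, 141, 481, 1660, 5736, 19841, 68648, 237543, 822001, 2844517.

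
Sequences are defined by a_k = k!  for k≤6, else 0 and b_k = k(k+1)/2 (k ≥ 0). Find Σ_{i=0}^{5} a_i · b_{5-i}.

79

The convolution is the t^5 coefficient of A(t)B(t).
Σ = 1·15 + 1·10 + 2·6 + 6·3 + 24·1 + 120·0 = 79.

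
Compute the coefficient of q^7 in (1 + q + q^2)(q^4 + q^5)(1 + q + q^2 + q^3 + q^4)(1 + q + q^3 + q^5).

(1 + q + q^2) has coefficients 1,1,1 for degrees 0…2.
(q^4 + q^5) has coefficients 0,0,0,0,1,1,0,0 for degrees 0…7.
Multiplying by (1 + q + q^2 + q^3 + q^4) gives running coefficients 0,0,0,0,1,2,2,2 for degrees 0…7.
Finally multiplying by (1 + q + q^3 + q^5), the product of all factors after the first has coefficients 0,0,0,0,1,3,4,5 for degrees 0…7.
[q^7] = 1·5 + 1·4 + 1·3 = 12.

12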